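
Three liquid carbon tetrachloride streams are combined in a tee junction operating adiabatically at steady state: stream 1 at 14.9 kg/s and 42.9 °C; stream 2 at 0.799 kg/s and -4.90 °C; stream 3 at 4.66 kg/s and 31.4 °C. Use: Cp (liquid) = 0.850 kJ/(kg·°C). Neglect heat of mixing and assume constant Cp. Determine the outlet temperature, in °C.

T_out = 38.4 °C

Adiabatic, steady state ⇒ Σ ṁᵢCp,ᵢ(T_out − Tᵢ) = 0
T_out = Σ ṁᵢCp,ᵢTᵢ / Σ ṁᵢCp,ᵢ
      = 664.38 / 17.305 = 38.392 °C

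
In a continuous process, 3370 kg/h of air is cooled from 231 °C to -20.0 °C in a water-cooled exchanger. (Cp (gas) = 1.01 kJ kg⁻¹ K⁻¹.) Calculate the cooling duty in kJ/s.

Q_c = 237 kJ/s

Q = ṁ·Cp·ΔT = 3370 × 1.01 × (-20.0 − 231) = -854330 kJ/h
Converting: 854330 / 3600 s = 237.31 kW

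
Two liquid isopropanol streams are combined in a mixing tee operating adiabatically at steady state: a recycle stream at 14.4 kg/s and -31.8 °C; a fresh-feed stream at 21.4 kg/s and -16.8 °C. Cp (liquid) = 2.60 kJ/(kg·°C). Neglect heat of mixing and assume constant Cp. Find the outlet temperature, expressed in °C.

T_out = -22.8 °C

Energy balance with Q = 0: Σ ṁᵢCp,ᵢ(T_out − Tᵢ) = 0
T_out = Σ ṁᵢCp,ᵢTᵢ / Σ ṁᵢCp,ᵢ
      = -2125.3 / 93.08 = -22.834 °C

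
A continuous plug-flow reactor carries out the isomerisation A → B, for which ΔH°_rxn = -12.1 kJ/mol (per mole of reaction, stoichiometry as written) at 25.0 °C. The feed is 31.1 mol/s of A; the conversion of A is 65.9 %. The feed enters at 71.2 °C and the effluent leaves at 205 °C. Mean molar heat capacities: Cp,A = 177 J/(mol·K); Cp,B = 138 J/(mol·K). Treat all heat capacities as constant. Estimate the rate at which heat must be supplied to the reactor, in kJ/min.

Extent of reaction ξ = 0.659 × 31.1 = 20.495 mol/s
Reaction term: ξ·ΔH°_rxn = 20.495 × -12.1 = -247.99 kJ/s
Sensible, feed 71.2→25 °C: -254.32 kJ/s
Outlet flows (mol/s): A 10.605, B 20.495
Sensible, products 25→205 °C: 846.97 kJ/s
Q = ΔH = 344.67 kJ/s = 344.67 kW
Heat supplied = 20680 kJ/min

Q_in = 20700 kJ/min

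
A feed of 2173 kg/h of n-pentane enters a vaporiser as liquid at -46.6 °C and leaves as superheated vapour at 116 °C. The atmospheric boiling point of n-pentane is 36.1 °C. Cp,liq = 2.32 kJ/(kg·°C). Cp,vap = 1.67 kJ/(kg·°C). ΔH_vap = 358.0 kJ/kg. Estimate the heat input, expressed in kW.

liquid -46.6→36.1 °C: 191.86 kJ/kg
vaporisation at 36.1 °C: 358 kJ/kg
vapour 36.1→116 °C: 133.43 kJ/kg
Δh = 191.86 + 358 + 133.43 = 683.3 kJ/kg
Q = ṁ·Δh = 2173 kg/h × 683.3 kJ/kg = 1.4848e+06 kJ/h
|Q| = 412.45 kW

Q = 412 kW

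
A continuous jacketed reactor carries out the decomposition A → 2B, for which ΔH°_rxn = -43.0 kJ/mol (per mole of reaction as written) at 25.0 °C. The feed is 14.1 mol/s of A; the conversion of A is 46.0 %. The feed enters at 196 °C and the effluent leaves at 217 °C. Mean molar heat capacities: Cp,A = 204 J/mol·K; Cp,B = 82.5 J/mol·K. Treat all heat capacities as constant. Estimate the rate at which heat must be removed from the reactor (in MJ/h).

Extent of reaction ξ = 0.460 × 14.1 = 6.486 mol/s
Reaction term: ξ·ΔH°_rxn = 6.486 × -43.0 = -278.9 kJ/s
Sensible, feed 196→25 °C: -491.86 kJ/s
Outlet flows (mol/s): A 7.614, B 12.972
Sensible, products 25→217 °C: 503.7 kJ/s
Q = ΔH = -267.06 kJ/s = -267.06 kW
Heat removed = 961.42 MJ/h

Q_out = 961 MJ/h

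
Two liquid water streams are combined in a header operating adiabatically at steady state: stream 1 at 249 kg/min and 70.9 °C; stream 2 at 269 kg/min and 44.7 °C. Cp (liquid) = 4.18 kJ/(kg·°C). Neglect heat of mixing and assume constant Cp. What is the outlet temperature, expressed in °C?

Energy balance with Q = 0: Σ ṁᵢCp,ᵢ(T_out − Tᵢ) = 0
T_out = Σ ṁᵢCp,ᵢTᵢ / Σ ṁᵢCp,ᵢ
      = 124060 / 2165.2 = 57.294 °C

T_out = 57.3 °C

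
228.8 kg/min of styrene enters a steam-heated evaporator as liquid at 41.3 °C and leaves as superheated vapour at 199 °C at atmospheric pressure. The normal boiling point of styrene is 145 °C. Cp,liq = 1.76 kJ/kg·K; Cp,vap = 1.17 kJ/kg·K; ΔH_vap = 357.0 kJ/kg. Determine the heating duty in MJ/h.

liquid 41.3→145 °C: 182.51 kJ/kg
vaporisation at 145 °C: 357 kJ/kg
vapour 145→199 °C: 63.18 kJ/kg
Δh = 182.51 + 357 + 63.18 = 602.69 kJ/kg
Q = ṁ·Δh = 228.8 kg/min × 602.69 kJ/kg = 137900 kJ/min
|Q| = 2298.3 kW = 8273.8 MJ/h

Q = 8270 MJ/h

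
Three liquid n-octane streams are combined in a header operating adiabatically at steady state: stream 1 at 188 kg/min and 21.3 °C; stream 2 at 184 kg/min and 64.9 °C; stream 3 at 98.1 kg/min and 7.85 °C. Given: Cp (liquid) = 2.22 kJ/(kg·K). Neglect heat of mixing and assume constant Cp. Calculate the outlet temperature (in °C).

T_out = 35.6 °C

Adiabatic, steady state ⇒ Σ ṁᵢCp,ᵢ(T_out − Tᵢ) = 0
Σ ṁᵢCp,ᵢTᵢ = 188×2.22×21.3 + 184×2.22×64.9 + 98.1×2.22×7.85 = 37110
Σ ṁᵢCp,ᵢ = 188×2.22 + 184×2.22 + 98.1×2.22 = 1043.6
T_out = 37110 / 1043.6 = 35.559 °C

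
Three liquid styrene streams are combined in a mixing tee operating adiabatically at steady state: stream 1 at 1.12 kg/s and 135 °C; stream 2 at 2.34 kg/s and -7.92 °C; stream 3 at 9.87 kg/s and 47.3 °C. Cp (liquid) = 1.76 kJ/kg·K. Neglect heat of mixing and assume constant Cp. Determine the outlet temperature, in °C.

Adiabatic, steady state ⇒ Σ ṁᵢCp,ᵢ(T_out − Tᵢ) = 0
Σ ṁᵢCp,ᵢTᵢ = 1.12×1.76×135 + 2.34×1.76×-7.92 + 9.87×1.76×47.3 = 1055.2
Σ ṁᵢCp,ᵢ = 1.12×1.76 + 2.34×1.76 + 9.87×1.76 = 23.461
T_out = 1055.2 / 23.461 = 44.975 °C

T_out = 45.0 °C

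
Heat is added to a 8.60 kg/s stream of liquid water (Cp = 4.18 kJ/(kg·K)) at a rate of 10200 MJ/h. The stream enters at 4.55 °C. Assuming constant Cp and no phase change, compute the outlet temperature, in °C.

T_out = 83.4 °C

Q = 10200 MJ/h = 2833.3 kJ/s
ΔT = Q/(ṁ·Cp) = 2833.3/(8.60×4.18) = 78.818 K
T_out = 4.55 + 78.818 = 83.368 °C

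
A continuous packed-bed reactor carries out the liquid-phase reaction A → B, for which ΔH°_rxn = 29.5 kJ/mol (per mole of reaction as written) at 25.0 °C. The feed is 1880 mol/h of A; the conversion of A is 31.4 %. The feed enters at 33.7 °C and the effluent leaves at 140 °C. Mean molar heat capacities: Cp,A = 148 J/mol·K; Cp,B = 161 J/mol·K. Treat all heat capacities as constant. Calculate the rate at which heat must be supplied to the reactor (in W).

Q_in = 13300 W

Extent of reaction ξ = 0.314 × 1880 = 590.32 mol/h
Reaction term: ξ·ΔH°_rxn = 590.32 × 29.5 = 17414 kJ/h
Sensible, feed 33.7→25 °C: -2420.7 kJ/h
Outlet flows (mol/h): A 1289.7, B 590.32
Sensible, products 25→140 °C: 32880 kJ/h
Q = ΔH = 47874 kJ/h = 13.298 kW
Heat supplied = 13298 W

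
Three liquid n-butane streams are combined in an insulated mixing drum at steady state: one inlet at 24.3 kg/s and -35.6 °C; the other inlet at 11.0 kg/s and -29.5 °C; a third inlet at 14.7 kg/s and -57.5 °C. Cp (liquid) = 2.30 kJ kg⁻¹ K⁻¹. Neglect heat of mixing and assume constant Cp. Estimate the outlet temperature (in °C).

T_out = -40.7 °C

No heat crosses the boundary, so H_out = H_in.
Σ ṁᵢCp,ᵢTᵢ = 24.3×2.30×-35.6 + 11.0×2.30×-29.5 + 14.7×2.30×-57.5 = -4680.1
Σ ṁᵢCp,ᵢ = 24.3×2.30 + 11.0×2.30 + 14.7×2.30 = 115
T_out = -4680.1 / 115 = -40.697 °C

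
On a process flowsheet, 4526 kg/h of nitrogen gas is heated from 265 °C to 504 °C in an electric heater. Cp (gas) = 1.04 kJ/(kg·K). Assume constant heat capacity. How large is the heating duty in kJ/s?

Q = ṁ·Cp·ΔT = 4526 × 1.04 × (504 − 265) = 1.125e+06 kJ/h
Converting: 1.125e+06 / 3600 s = 312.5 kW

Q = 312 kJ/s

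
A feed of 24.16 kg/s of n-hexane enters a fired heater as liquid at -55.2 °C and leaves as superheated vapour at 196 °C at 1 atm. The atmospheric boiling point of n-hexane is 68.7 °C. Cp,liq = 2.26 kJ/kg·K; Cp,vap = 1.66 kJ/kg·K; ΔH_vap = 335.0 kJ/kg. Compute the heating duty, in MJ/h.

Q = 71900 MJ/h

liquid -55.2→68.7 °C: 280.01 kJ/kg
vaporisation at 68.7 °C: 335 kJ/kg
vapour 68.7→196 °C: 211.32 kJ/kg
Δh = 280.01 + 335 + 211.32 = 826.33 kJ/kg
Q = ṁ·Δh = 24.16 kg/s × 826.33 kJ/kg = 19964 kJ/s
|Q| = 19964 kW = 71871 MJ/h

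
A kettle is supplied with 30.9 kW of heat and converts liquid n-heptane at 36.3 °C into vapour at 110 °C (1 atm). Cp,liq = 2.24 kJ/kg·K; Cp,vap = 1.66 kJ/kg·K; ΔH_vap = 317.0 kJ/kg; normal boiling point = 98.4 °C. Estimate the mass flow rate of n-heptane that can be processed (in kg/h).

Δh = 2.24×(98.4−36.3) + 317.0 + 1.66×(110−98.4) = 475.36 kJ/kg
Q = 30.9 kW = 30.9 kJ/s = 111240 kJ/h
ṁ = Q/Δh = 111240 / 475.36 = 234.01 kg/h

ṁ = 234 kg/h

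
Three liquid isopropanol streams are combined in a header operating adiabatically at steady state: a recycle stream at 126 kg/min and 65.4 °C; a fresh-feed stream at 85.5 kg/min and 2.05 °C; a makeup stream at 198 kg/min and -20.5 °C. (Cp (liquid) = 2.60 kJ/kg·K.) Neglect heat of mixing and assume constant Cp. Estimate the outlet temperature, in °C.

No heat crosses the boundary, so H_out = H_in.
T_out = Σ ṁᵢCp,ᵢTᵢ / Σ ṁᵢCp,ᵢ
      = 11327 / 1064.7 = 10.639 °C

T_out = 10.6 °C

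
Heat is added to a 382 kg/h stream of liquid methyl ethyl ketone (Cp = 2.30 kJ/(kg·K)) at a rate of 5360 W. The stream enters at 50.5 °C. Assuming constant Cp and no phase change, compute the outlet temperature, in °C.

Q = 5360 W = 19296 kJ/h
ΔT = Q/(ṁ·Cp) = 19296/(382×2.30) = 21.962 K
T_out = 50.5 + 21.962 = 72.462 °C

T_out = 72.5 °C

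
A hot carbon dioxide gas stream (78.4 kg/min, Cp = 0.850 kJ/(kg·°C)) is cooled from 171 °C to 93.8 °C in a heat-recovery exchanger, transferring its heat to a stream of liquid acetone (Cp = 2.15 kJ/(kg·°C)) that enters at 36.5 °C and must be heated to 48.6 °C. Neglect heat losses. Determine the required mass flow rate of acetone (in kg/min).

Heat released by hot stream: Q = 78.4 × 0.850 × (171 − 93.8) = 5144.6 kJ/min
Energy balance on cold side (adiabatic exchanger): Q = ṁ_c·Cp_c·(T_c,out − T_c,in)
ṁ_c = 5144.6 / [2.15 × (48.6 − 36.5)] = 197.76 kg/min

ṁ_c = 198 kg/min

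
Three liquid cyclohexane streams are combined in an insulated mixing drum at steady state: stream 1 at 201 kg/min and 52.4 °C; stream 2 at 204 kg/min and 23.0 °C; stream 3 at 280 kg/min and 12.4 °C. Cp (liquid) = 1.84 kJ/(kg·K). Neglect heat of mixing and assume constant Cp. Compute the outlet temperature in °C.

T_out = 27.3 °C

Energy balance with Q = 0: Σ ṁᵢCp,ᵢ(T_out − Tᵢ) = 0
Σ ṁᵢCp,ᵢTᵢ = 201×1.84×52.4 + 204×1.84×23.0 + 280×1.84×12.4 = 34401
Σ ṁᵢCp,ᵢ = 201×1.84 + 204×1.84 + 280×1.84 = 1260.4
T_out = 34401 / 1260.4 = 27.294 °C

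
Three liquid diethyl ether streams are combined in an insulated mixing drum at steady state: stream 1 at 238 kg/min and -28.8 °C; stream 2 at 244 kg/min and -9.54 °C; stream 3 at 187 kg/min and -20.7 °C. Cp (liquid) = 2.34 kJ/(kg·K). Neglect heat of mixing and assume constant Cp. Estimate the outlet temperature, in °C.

T_out = -19.5 °C

Adiabatic, steady state ⇒ Σ ṁᵢCp,ᵢ(T_out − Tᵢ) = 0
T_out = Σ ṁᵢCp,ᵢTᵢ / Σ ṁᵢCp,ᵢ
      = -30544 / 1565.5 = -19.511 °C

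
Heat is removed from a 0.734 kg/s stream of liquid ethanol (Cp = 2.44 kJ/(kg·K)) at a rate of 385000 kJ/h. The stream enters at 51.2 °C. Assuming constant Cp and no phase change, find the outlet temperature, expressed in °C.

Q = 385000 kJ/h = 106.94 kJ/s
ΔT = Q/(ṁ·Cp) = 106.94/(0.734×2.44) = 59.713 K
T_out = 51.2 − 59.713 = -8.5135 °C

T_out = -8.51 °C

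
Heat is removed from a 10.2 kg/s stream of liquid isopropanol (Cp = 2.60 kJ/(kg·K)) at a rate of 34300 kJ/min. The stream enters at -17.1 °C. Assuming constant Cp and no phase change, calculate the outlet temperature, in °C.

T_out = -38.7 °C

Q = 34300 kJ/min = 571.67 kJ/s
ΔT = Q/(ṁ·Cp) = 571.67/(10.2×2.60) = 21.556 K
T_out = -17.1 − 21.556 = -38.656 °C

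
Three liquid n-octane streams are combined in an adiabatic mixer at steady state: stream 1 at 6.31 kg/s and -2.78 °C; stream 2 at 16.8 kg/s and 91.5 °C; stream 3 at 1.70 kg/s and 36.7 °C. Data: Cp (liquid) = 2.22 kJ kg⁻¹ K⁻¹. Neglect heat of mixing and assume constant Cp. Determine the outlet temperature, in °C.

T_out = 63.8 °C

No heat crosses the boundary, so H_out = H_in.
T_out = Σ ṁᵢCp,ᵢTᵢ / Σ ṁᵢCp,ᵢ
      = 3512.1 / 55.078 = 63.767 °C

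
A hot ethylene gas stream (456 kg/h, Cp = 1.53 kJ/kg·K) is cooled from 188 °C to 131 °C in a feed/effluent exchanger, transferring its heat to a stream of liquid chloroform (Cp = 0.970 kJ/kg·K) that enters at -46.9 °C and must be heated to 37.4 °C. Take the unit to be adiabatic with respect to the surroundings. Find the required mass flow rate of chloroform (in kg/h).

ṁ_c = 486 kg/h

Heat released by hot stream: Q = 456 × 1.53 × (188 − 131) = 39768 kJ/h
Energy balance on cold side (adiabatic exchanger): Q = ṁ_c·Cp_c·(T_c,out − T_c,in)
ṁ_c = 39768 / [0.970 × (37.4 − -46.9)] = 486.33 kg/h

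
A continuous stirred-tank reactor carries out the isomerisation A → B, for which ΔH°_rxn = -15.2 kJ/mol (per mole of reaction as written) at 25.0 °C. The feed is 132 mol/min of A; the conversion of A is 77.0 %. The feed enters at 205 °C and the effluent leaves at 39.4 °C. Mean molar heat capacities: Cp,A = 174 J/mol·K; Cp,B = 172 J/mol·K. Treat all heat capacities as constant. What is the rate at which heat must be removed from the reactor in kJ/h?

Q_out = 321000 kJ/h

Extent of reaction ξ = 0.770 × 132 = 101.64 mol/min
Reaction term: ξ·ΔH°_rxn = 101.64 × -15.2 = -1544.9 kJ/min
Sensible, feed 205→25 °C: -4134.2 kJ/min
Outlet flows (mol/min): A 30.36, B 101.64
Sensible, products 25→39.4 °C: 327.81 kJ/min
Q = ΔH = -5351.4 kJ/min = -89.189 kW
Heat removed = 321080 kJ/h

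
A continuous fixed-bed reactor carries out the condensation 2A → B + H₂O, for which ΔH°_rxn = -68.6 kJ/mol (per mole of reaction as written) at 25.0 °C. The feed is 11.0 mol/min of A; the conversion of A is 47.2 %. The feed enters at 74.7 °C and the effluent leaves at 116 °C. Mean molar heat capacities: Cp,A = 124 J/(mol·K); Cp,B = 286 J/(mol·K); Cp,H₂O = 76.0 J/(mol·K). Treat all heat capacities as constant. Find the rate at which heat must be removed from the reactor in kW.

Extent of reaction ξ = 0.472 × 11.0 / 2 = 2.596 mol/min
Reaction term: ξ·ΔH°_rxn = 2.596 × -68.6 = -178.09 kJ/min
Sensible, feed 74.7→25 °C: -67.791 kJ/min
Outlet flows (mol/min): A 5.808, B 2.596, H₂O 2.596
Sensible, products 25→116 °C: 151.05 kJ/min
Q = ΔH = -94.821 kJ/min = -1.5804 kW
Heat removed = 1.5804 kW

Q_out = 1.58 kW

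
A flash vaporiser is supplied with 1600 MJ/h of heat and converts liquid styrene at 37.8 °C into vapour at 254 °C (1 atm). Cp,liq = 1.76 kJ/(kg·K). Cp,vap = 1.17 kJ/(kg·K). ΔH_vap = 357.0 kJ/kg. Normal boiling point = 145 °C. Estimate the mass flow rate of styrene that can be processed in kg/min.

ṁ = 39.6 kg/min

Δh = 1.76×(145−37.8) + 357.0 + 1.17×(254−145) = 673.2 kJ/kg
Q = 1600 MJ/h = 444.44 kJ/s = 26667 kJ/min
ṁ = Q/Δh = 26667 / 673.2 = 39.612 kg/min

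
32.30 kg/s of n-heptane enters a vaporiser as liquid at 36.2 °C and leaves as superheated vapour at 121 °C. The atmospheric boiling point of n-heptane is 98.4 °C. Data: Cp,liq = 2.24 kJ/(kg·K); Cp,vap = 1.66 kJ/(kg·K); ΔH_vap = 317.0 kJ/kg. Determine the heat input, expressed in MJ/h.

Q = 57400 MJ/h

liquid 36.2→98.4 °C: 139.33 kJ/kg
vaporisation at 98.4 °C: 317 kJ/kg
vapour 98.4→121 °C: 37.516 kJ/kg
Δh = 139.33 + 317 + 37.516 = 493.84 kJ/kg
Q = ṁ·Δh = 32.30 kg/s × 493.84 kJ/kg = 15951 kJ/s
|Q| = 15951 kW = 57424 MJ/h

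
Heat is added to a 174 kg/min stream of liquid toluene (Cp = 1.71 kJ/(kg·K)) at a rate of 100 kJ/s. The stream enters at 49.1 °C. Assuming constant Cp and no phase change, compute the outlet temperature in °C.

T_out = 69.3 °C

Q = 100 kJ/s = 6000 kJ/min
ΔT = Q/(ṁ·Cp) = 6000/(174×1.71) = 20.165 K
T_out = 49.1 + 20.165 = 69.265 °C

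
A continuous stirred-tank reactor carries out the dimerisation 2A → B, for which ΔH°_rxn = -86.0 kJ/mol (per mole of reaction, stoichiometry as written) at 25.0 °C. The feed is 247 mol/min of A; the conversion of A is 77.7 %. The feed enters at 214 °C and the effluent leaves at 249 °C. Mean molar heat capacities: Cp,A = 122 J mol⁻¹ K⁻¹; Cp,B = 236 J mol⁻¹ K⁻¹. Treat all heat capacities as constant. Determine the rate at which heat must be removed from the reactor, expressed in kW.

Q_out = 123 kW

Extent of reaction ξ = 0.777 × 247 / 2 = 95.96 mol/min
Reaction term: ξ·ΔH°_rxn = 95.96 × -86.0 = -8252.5 kJ/min
Sensible, feed 214→25 °C: -5695.3 kJ/min
Outlet flows (mol/min): A 55.081, B 95.96
Sensible, products 25→249 °C: 6578.1 kJ/min
Q = ΔH = -7369.8 kJ/min = -122.83 kW
Heat removed = 122.83 kW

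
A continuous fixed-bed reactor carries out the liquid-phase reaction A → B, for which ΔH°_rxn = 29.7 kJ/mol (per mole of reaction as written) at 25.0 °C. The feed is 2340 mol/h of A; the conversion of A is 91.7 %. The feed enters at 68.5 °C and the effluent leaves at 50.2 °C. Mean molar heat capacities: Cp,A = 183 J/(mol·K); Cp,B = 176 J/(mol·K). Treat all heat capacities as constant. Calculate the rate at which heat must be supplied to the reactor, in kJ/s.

Q_in = 15.4 kJ/s

Extent of reaction ξ = 0.917 × 2340 = 2145.8 mol/h
Reaction term: ξ·ΔH°_rxn = 2145.8 × 29.7 = 63730 kJ/h
Sensible, feed 68.5→25 °C: -18628 kJ/h
Outlet flows (mol/h): A 194.22, B 2145.8
Sensible, products 25→50.2 °C: 10413 kJ/h
Q = ΔH = 55515 kJ/h = 15.421 kW
Heat supplied = 15.421 kJ/s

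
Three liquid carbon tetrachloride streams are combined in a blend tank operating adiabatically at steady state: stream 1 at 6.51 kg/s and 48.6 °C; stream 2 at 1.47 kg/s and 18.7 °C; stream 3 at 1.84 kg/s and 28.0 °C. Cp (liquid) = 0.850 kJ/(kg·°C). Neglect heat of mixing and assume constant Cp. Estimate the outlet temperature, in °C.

T_out = 40.3 °C

No heat crosses the boundary, so H_out = H_in.
T_out = Σ ṁᵢCp,ᵢTᵢ / Σ ṁᵢCp,ᵢ
      = 336.09 / 8.347 = 40.264 °C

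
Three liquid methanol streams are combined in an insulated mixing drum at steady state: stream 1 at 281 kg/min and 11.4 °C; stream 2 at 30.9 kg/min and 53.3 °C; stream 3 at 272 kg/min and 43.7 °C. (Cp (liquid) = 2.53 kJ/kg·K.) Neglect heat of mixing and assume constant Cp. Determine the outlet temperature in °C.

T_out = 28.7 °C

No heat crosses the boundary, so H_out = H_in.
T_out = Σ ṁᵢCp,ᵢTᵢ / Σ ṁᵢCp,ᵢ
      = 42344 / 1477.3 = 28.664 °C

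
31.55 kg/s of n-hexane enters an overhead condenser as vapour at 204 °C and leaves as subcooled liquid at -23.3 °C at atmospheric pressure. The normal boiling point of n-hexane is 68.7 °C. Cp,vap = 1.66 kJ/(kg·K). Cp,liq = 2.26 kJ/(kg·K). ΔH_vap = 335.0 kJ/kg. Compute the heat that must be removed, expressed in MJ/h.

vapour 204→68.7 °C: -224.6 kJ/kg
condensation at 68.7 °C: -335 kJ/kg
liquid 68.7→-23.3 °C: -207.92 kJ/kg
Δh = -224.6 + -335 + -207.92 = -767.52 kJ/kg
Q = ṁ·Δh = 31.55 kg/s × -767.52 kJ/kg = -24215 kJ/s
|Q| = 24215 kW = 87175 MJ/h

Q_c = 87200 MJ/h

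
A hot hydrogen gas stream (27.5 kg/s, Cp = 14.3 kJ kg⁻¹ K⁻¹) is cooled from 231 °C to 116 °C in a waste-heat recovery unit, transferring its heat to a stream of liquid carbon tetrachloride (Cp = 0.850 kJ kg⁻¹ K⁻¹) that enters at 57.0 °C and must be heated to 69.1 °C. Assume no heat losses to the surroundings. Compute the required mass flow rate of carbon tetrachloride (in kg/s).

ṁ_c = 4400 kg/s

Heat released by hot stream: Q = 27.5 × 14.3 × (231 − 116) = 45224 kJ/s
Energy balance on cold side (adiabatic exchanger): Q = ṁ_c·Cp_c·(T_c,out − T_c,in)
ṁ_c = 45224 / [0.850 × (69.1 − 57.0)] = 4397.1 kg/s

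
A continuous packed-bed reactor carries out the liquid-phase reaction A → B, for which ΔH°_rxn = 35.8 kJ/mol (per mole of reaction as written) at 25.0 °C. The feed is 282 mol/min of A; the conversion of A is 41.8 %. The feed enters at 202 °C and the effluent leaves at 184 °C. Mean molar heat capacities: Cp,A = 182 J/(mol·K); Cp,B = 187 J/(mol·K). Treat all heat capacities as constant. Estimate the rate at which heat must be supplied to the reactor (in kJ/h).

Extent of reaction ξ = 0.418 × 282 = 117.88 mol/min
Reaction term: ξ·ΔH°_rxn = 117.88 × 35.8 = 4220 kJ/min
Sensible, feed 202→25 °C: -9084.3 kJ/min
Outlet flows (mol/min): A 164.12, B 117.88
Sensible, products 25→184 °C: 8254.2 kJ/min
Q = ΔH = 3389.8 kJ/min = 56.497 kW
Heat supplied = 203390 kJ/h

Q_in = 203000 kJ/h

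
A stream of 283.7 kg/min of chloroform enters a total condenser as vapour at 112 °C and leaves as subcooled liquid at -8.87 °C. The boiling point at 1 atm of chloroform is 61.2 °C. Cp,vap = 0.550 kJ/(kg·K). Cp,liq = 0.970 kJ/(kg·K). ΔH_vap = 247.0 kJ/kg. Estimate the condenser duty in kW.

vapour 112→61.2 °C: -27.94 kJ/kg
condensation at 61.2 °C: -247 kJ/kg
liquid 61.2→-8.87 °C: -67.968 kJ/kg
Δh = -27.94 + -247 + -67.968 = -342.91 kJ/kg
Q = ṁ·Δh = 283.7 kg/min × -342.91 kJ/kg = -97283 kJ/min
|Q| = 1621.4 kW

Q_c = 1620 kW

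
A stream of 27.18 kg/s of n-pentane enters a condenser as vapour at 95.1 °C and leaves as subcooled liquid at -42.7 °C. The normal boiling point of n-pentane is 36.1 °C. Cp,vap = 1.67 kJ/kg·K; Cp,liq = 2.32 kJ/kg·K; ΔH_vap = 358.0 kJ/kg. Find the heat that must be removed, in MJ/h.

Q_c = 62600 MJ/h

vapour 95.1→36.1 °C: -98.53 kJ/kg
condensation at 36.1 °C: -358 kJ/kg
liquid 36.1→-42.7 °C: -182.82 kJ/kg
Δh = -98.53 + -358 + -182.82 = -639.35 kJ/kg
Q = ṁ·Δh = 27.18 kg/s × -639.35 kJ/kg = -17377 kJ/s
|Q| = 17377 kW = 62559 MJ/h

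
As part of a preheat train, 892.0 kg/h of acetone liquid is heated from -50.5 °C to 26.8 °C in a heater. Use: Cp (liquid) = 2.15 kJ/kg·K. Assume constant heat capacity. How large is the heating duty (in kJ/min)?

Q = 2470 kJ/min

Q = ṁ·Cp·ΔT = 892.0 × 2.15 × (26.8 − -50.5) = 148250 kJ/h
Converting: 148250 / 3600 s = 41.179 kW
Heating duty = 2470.8 kJ/min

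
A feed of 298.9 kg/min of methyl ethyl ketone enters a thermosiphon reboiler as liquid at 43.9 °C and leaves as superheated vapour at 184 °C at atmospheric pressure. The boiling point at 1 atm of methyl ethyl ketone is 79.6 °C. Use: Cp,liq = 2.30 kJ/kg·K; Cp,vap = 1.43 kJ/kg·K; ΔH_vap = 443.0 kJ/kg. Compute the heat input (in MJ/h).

liquid 43.9→79.6 °C: 82.11 kJ/kg
vaporisation at 79.6 °C: 443 kJ/kg
vapour 79.6→184 °C: 149.29 kJ/kg
Δh = 82.11 + 443 + 149.29 = 674.4 kJ/kg
Q = ṁ·Δh = 298.9 kg/min × 674.4 kJ/kg = 201580 kJ/min
|Q| = 3359.6 kW = 12095 MJ/h

Q = 12100 MJ/h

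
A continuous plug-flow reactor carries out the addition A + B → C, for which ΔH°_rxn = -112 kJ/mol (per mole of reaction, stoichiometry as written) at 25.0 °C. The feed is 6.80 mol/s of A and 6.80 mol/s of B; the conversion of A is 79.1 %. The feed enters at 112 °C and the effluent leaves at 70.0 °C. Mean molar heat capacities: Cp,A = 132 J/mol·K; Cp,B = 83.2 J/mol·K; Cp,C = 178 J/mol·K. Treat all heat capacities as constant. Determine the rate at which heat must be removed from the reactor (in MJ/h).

Extent of reaction ξ = 0.791 × 6.80 = 5.3788 mol/s
Reaction term: ξ·ΔH°_rxn = 5.3788 × -112 = -602.43 kJ/s
Sensible, feed 112→25 °C: -127.31 kJ/s
Outlet flows (mol/s): A 1.4212, B 1.4212, C 5.3788
Sensible, products 25→70.0 °C: 56.847 kJ/s
Q = ΔH = -672.89 kJ/s = -672.89 kW
Heat removed = 2422.4 MJ/h

Q_out = 2420 MJ/h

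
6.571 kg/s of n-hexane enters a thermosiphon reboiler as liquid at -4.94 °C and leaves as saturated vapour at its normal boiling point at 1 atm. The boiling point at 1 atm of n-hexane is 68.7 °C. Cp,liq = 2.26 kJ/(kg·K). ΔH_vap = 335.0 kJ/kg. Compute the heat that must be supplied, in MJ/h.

liquid -4.94→68.7 °C: 166.43 kJ/kg
vaporisation at 68.7 °C: 335 kJ/kg
Δh = 166.43 + 335 = 501.43 kJ/kg
Q = ṁ·Δh = 6.571 kg/s × 501.43 kJ/kg = 3294.9 kJ/s
|Q| = 3294.9 kW = 11862 MJ/h

Q = 11900 MJ/h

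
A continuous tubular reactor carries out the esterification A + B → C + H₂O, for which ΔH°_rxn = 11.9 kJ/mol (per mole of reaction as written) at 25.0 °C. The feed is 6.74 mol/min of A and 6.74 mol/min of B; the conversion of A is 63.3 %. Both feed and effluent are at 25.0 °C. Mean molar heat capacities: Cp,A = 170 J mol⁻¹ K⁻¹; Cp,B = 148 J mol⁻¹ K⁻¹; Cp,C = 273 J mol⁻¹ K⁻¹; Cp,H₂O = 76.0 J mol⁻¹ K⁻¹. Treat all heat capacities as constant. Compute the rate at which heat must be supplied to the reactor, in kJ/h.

Extent of reaction ξ = 0.633 × 6.74 = 4.2664 mol/min
Reaction term: ξ·ΔH°_rxn = 4.2664 × 11.9 = 50.77 kJ/min
Q = ΔH = 50.77 kJ/min = 0.84617 kW
Heat supplied = 3046.2 kJ/h

Q_in = 3050 kJ/h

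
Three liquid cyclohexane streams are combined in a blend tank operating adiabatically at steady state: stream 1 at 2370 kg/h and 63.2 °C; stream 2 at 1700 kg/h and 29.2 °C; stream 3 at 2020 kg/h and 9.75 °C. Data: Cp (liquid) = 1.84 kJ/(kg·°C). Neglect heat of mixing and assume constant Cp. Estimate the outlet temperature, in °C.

T_out = 36.0 °C

No heat crosses the boundary, so H_out = H_in.
Σ ṁᵢCp,ᵢTᵢ = 2370×1.84×63.2 + 1700×1.84×29.2 + 2020×1.84×9.75 = 403180
Σ ṁᵢCp,ᵢ = 2370×1.84 + 1700×1.84 + 2020×1.84 = 11206
T_out = 403180 / 11206 = 35.98 °C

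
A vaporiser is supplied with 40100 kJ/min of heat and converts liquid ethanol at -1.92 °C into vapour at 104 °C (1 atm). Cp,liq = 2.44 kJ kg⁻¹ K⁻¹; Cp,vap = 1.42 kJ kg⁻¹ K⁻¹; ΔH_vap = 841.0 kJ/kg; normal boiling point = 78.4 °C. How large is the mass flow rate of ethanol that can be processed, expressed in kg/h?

ṁ = 2240 kg/h

Δh = 2.44×(78.4−-1.92) + 841.0 + 1.42×(104−78.4) = 1073.3 kJ/kg
Q = 40100 kJ/min = 668.33 kJ/s = 2.406e+06 kJ/h
ṁ = Q/Δh = 2.406e+06 / 1073.3 = 2241.6 kg/h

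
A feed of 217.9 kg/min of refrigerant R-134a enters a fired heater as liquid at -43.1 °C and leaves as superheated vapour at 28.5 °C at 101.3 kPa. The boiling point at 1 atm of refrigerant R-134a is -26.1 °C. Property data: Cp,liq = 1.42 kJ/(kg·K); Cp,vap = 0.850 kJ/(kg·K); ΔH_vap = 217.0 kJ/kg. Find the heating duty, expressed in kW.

liquid -43.1→-26.1 °C: 24.14 kJ/kg
vaporisation at -26.1 °C: 217 kJ/kg
vapour -26.1→28.5 °C: 46.41 kJ/kg
Δh = 24.14 + 217 + 46.41 = 287.55 kJ/kg
Q = ṁ·Δh = 217.9 kg/min × 287.55 kJ/kg = 62657 kJ/min
|Q| = 1044.3 kW

Q = 1040 kW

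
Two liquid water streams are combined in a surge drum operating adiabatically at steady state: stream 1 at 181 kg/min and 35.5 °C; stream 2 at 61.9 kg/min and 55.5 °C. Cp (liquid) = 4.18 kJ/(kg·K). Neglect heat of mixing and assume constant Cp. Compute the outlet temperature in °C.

Energy balance with Q = 0: Σ ṁᵢCp,ᵢ(T_out − Tᵢ) = 0
T_out = Σ ṁᵢCp,ᵢTᵢ / Σ ṁᵢCp,ᵢ
      = 41219 / 1015.3 = 40.597 °C

T_out = 40.6 °C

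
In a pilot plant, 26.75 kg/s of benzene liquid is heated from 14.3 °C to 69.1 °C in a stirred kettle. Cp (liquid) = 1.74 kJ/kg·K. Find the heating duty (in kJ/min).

Q = 153000 kJ/min

Q = ṁ·Cp·ΔT = 26.75 × 1.74 × (69.1 − 14.3) = 2550.7 kJ/s
Heating duty = 153040 kJ/min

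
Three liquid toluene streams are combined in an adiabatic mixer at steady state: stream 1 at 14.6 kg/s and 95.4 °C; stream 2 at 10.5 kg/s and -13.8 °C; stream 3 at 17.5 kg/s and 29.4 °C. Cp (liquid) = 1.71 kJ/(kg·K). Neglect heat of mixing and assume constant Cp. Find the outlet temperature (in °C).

No heat crosses the boundary, so H_out = H_in.
Σ ṁᵢCp,ᵢTᵢ = 14.6×1.71×95.4 + 10.5×1.71×-13.8 + 17.5×1.71×29.4 = 3013.8
Σ ṁᵢCp,ᵢ = 14.6×1.71 + 10.5×1.71 + 17.5×1.71 = 72.846
T_out = 3013.8 / 72.846 = 41.372 °C

T_out = 41.4 °C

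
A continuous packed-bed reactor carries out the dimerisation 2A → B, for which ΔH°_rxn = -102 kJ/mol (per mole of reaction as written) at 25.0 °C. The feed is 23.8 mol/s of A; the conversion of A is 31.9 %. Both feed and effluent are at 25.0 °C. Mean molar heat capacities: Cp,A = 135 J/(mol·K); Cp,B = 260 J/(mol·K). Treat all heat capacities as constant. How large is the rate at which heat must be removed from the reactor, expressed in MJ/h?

Extent of reaction ξ = 0.319 × 23.8 / 2 = 3.7961 mol/s
Reaction term: ξ·ΔH°_rxn = 3.7961 × -102 = -387.2 kJ/s
Q = ΔH = -387.2 kJ/s = -387.2 kW
Heat removed = 1393.9 MJ/h

Q_out = 1390 MJ/h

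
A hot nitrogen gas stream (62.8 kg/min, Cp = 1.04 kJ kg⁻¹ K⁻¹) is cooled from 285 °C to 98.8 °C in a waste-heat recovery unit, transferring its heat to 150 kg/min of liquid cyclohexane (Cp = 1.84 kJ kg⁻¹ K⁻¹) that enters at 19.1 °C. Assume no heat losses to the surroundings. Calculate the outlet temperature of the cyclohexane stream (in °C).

Heat released by hot stream: Q = 62.8 × 1.04 × (285 − 98.8) = 12161 kJ/min
Energy balance on cold side (adiabatic exchanger): Q = ṁ_c·Cp_c·(T_c,out − T_c,in)
T_c,out = 19.1 + 12161/(150 × 1.84) = 63.162 °C

T_c,out = 63.2 °C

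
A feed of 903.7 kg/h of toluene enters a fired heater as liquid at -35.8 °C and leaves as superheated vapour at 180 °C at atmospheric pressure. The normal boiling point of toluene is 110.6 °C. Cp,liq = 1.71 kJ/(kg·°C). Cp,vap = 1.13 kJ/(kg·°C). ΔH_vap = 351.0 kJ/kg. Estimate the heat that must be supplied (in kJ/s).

Q = 171 kJ/s

liquid -35.8→110.6 °C: 250.34 kJ/kg
vaporisation at 110.6 °C: 351 kJ/kg
vapour 110.6→180 °C: 78.422 kJ/kg
Δh = 250.34 + 351 + 78.422 = 679.77 kJ/kg
Q = ṁ·Δh = 903.7 kg/h × 679.77 kJ/kg = 614300 kJ/h
|Q| = 170.64 kW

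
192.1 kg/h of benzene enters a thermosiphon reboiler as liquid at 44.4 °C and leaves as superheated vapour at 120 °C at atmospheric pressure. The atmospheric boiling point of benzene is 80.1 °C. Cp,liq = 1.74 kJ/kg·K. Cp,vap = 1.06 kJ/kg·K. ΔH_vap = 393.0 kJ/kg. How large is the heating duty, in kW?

Q = 26.5 kW

liquid 44.4→80.1 °C: 62.118 kJ/kg
vaporisation at 80.1 °C: 393 kJ/kg
vapour 80.1→120 °C: 42.294 kJ/kg
Δh = 62.118 + 393 + 42.294 = 497.41 kJ/kg
Q = ṁ·Δh = 192.1 kg/h × 497.41 kJ/kg = 95553 kJ/h
|Q| = 26.542 kW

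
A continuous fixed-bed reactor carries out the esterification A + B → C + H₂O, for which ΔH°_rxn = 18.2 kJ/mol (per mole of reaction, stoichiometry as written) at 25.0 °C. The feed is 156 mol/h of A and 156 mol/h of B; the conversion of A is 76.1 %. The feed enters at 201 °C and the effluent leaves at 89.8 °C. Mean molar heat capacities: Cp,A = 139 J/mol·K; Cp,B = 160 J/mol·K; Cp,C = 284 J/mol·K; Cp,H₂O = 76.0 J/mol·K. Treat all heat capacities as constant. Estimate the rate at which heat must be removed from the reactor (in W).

Q_out = 710 W

Extent of reaction ξ = 0.761 × 156 = 118.72 mol/h
Reaction term: ξ·ΔH°_rxn = 118.72 × 18.2 = 2160.6 kJ/h
Sensible, feed 201→25 °C: -8209.3 kJ/h
Outlet flows (mol/h): A 37.284, B 37.284, C 118.72, H₂O 118.72
Sensible, products 25→89.8 °C: 3491.8 kJ/h
Q = ΔH = -2556.9 kJ/h = -0.71026 kW
Heat removed = 710.26 W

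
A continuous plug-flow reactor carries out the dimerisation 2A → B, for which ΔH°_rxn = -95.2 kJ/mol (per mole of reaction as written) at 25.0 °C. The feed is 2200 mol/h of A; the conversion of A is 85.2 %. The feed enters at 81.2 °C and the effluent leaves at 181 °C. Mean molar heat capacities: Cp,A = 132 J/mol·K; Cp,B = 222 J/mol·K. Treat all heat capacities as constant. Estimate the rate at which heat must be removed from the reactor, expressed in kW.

Extent of reaction ξ = 0.852 × 2200 / 2 = 937.2 mol/h
Reaction term: ξ·ΔH°_rxn = 937.2 × -95.2 = -89221 kJ/h
Sensible, feed 81.2→25 °C: -16320 kJ/h
Outlet flows (mol/h): A 325.6, B 937.2
Sensible, products 25→181 °C: 39162 kJ/h
Q = ΔH = -66380 kJ/h = -18.439 kW
Heat removed = 18.439 kW

Q_out = 18.4 kW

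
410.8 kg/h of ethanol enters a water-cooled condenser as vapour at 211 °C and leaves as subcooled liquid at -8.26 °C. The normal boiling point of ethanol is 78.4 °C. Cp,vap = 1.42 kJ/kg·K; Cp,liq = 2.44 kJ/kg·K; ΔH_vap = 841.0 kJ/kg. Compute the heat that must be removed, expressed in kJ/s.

Q_c = 142 kJ/s

vapour 211→78.4 °C: -188.29 kJ/kg
condensation at 78.4 °C: -841 kJ/kg
liquid 78.4→-8.26 °C: -211.45 kJ/kg
Δh = -188.29 + -841 + -211.45 = -1240.7 kJ/kg
Q = ṁ·Δh = 410.8 kg/h × -1240.7 kJ/kg = -509700 kJ/h
|Q| = 141.58 kW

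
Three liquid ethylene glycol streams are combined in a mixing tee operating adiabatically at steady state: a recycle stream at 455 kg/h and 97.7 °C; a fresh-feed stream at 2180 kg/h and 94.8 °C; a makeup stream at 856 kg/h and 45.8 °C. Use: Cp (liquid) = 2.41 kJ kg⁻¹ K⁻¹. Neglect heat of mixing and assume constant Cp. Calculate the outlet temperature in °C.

No heat crosses the boundary, so H_out = H_in.
Σ ṁᵢCp,ᵢTᵢ = 455×2.41×97.7 + 2180×2.41×94.8 + 856×2.41×45.8 = 699680
Σ ṁᵢCp,ᵢ = 455×2.41 + 2180×2.41 + 856×2.41 = 8413.3
T_out = 699680 / 8413.3 = 83.163 °C

T_out = 83.2 °C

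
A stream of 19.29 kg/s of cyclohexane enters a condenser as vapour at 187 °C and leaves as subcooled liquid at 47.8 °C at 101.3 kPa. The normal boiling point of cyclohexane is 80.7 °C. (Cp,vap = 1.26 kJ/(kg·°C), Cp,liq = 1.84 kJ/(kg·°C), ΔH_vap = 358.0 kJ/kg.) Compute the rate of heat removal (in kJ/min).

vapour 187→80.7 °C: -133.94 kJ/kg
condensation at 80.7 °C: -358 kJ/kg
liquid 80.7→47.8 °C: -60.536 kJ/kg
Δh = -133.94 + -358 + -60.536 = -552.47 kJ/kg
Q = ṁ·Δh = 19.29 kg/s × -552.47 kJ/kg = -10657 kJ/s
|Q| = 10657 kW = 639430 kJ/min

Q_c = 639000 kJ/min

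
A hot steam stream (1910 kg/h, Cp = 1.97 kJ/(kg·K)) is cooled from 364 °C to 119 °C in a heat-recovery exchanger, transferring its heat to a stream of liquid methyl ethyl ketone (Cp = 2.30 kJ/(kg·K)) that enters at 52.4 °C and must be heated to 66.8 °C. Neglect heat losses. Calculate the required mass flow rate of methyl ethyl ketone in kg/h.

Heat released by hot stream: Q = 1910 × 1.97 × (364 − 119) = 921860 kJ/h
Energy balance on cold side (adiabatic exchanger): Q = ṁ_c·Cp_c·(T_c,out − T_c,in)
ṁ_c = 921860 / [2.30 × (66.8 − 52.4)] = 27834 kg/h

ṁ_c = 27800 kg/h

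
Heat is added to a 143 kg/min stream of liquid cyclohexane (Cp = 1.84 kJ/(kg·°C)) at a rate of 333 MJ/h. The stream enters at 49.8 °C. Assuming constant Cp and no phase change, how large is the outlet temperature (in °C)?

T_out = 70.9 °C

Q = 333 MJ/h = 5550 kJ/min
ΔT = Q/(ṁ·Cp) = 5550/(143×1.84) = 21.093 K
T_out = 49.8 + 21.093 = 70.893 °C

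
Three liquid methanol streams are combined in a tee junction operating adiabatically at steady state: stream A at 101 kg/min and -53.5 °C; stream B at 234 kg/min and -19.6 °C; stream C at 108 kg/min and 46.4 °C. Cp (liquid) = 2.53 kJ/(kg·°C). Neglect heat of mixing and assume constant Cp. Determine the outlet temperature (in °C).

Adiabatic, steady state ⇒ Σ ṁᵢCp,ᵢ(T_out − Tᵢ) = 0
T_out = Σ ṁᵢCp,ᵢTᵢ / Σ ṁᵢCp,ᵢ
      = -12596 / 1120.8 = -11.239 °C

T_out = -11.2 °C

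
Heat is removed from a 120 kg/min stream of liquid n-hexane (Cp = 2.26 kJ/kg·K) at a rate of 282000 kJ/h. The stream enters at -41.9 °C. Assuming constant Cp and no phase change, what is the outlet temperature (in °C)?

T_out = -59.2 °C

Q = 282000 kJ/h = 4700 kJ/min
ΔT = Q/(ṁ·Cp) = 4700/(120×2.26) = 17.33 K
T_out = -41.9 − 17.33 = -59.23 °C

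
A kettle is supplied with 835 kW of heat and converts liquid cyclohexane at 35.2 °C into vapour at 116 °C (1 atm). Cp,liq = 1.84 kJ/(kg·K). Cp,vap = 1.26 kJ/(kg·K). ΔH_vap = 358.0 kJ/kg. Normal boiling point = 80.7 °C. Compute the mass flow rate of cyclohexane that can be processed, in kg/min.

ṁ = 103 kg/min

Δh = 1.84×(80.7−35.2) + 358.0 + 1.26×(116−80.7) = 486.2 kJ/kg
Q = 835 kW = 835 kJ/s = 50100 kJ/min
ṁ = Q/Δh = 50100 / 486.2 = 103.04 kg/min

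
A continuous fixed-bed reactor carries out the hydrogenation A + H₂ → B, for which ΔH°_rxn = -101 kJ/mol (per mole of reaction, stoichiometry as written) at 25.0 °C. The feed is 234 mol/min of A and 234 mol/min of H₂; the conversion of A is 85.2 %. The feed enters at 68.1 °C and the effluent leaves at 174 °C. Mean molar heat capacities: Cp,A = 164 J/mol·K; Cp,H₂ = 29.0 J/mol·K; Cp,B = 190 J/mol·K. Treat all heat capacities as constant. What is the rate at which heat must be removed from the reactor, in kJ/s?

Extent of reaction ξ = 0.852 × 234 = 199.37 mol/min
Reaction term: ξ·ΔH°_rxn = 199.37 × -101 = -20136 kJ/min
Sensible, feed 68.1→25 °C: -1946.5 kJ/min
Outlet flows (mol/min): A 34.632, H₂ 34.632, B 199.37
Sensible, products 25→174 °C: 6640 kJ/min
Q = ΔH = -15443 kJ/min = -257.38 kW
Heat removed = 257.38 kJ/s

Q_out = 257 kJ/s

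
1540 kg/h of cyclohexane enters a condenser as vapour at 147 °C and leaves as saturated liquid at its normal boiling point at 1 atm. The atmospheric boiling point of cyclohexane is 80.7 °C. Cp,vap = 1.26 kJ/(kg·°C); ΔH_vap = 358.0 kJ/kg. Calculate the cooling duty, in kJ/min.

Q_c = 11300 kJ/min

vapour 147→80.7 °C: -83.538 kJ/kg
condensation at 80.7 °C: -358 kJ/kg
Δh = -83.538 + -358 = -441.54 kJ/kg
Q = ṁ·Δh = 1540 kg/h × -441.54 kJ/kg = -679970 kJ/h
|Q| = 188.88 kW = 11333 kJ/min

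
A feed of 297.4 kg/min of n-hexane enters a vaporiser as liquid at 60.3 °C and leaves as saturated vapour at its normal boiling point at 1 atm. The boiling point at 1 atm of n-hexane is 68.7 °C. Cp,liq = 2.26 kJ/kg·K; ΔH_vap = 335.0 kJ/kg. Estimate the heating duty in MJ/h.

liquid 60.3→68.7 °C: 18.984 kJ/kg
vaporisation at 68.7 °C: 335 kJ/kg
Δh = 18.984 + 335 = 353.98 kJ/kg
Q = ṁ·Δh = 297.4 kg/min × 353.98 kJ/kg = 105270 kJ/min
|Q| = 1754.6 kW = 6316.5 MJ/h

Q = 6320 MJ/h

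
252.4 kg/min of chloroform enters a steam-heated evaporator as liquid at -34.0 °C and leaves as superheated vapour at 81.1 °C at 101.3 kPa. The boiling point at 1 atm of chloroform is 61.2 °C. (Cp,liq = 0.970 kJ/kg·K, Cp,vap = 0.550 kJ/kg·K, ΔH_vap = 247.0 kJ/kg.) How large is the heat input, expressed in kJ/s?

liquid -34.0→61.2 °C: 92.344 kJ/kg
vaporisation at 61.2 °C: 247 kJ/kg
vapour 61.2→81.1 °C: 10.945 kJ/kg
Δh = 92.344 + 247 + 10.945 = 350.29 kJ/kg
Q = ṁ·Δh = 252.4 kg/min × 350.29 kJ/kg = 88413 kJ/min
|Q| = 1473.5 kW

Q = 1470 kJ/s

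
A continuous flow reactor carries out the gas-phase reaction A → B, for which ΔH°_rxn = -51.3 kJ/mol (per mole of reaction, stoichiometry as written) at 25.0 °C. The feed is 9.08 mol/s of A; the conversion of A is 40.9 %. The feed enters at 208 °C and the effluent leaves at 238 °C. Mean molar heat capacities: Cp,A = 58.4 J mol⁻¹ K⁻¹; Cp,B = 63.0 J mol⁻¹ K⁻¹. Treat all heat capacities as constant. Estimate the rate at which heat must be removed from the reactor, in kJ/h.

Q_out = 615000 kJ/h

Extent of reaction ξ = 0.409 × 9.08 = 3.7137 mol/s
Reaction term: ξ·ΔH°_rxn = 3.7137 × -51.3 = -190.51 kJ/s
Sensible, feed 208→25 °C: -97.04 kJ/s
Outlet flows (mol/s): A 5.3663, B 3.7137
Sensible, products 25→238 °C: 116.59 kJ/s
Q = ΔH = -170.97 kJ/s = -170.97 kW
Heat removed = 615480 kJ/h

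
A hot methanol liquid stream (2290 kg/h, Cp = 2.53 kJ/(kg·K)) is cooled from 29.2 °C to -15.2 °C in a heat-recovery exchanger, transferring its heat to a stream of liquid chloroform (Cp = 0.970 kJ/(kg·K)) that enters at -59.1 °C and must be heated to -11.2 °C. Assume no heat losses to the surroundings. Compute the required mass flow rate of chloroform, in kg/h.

Heat released by hot stream: Q = 2290 × 2.53 × (29.2 − -15.2) = 257240 kJ/h
Energy balance on cold side (adiabatic exchanger): Q = ṁ_c·Cp_c·(T_c,out − T_c,in)
ṁ_c = 257240 / [0.970 × (-11.2 − -59.1)] = 5536.5 kg/h

ṁ_c = 5540 kg/h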